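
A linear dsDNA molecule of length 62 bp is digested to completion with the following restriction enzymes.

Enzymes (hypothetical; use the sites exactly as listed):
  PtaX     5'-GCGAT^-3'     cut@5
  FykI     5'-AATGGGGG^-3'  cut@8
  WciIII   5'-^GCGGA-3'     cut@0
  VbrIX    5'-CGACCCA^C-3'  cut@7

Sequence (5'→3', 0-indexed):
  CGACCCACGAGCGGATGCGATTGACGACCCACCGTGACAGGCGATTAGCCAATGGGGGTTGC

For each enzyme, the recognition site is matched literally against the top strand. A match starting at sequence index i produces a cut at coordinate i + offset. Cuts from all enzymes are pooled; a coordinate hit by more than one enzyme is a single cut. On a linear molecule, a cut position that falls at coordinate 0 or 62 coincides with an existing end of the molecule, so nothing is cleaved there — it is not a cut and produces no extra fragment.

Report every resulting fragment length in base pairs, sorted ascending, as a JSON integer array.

Per-enzyme occurrences:
  PtaX (GCGAT, off=5): starts [16, 40] → cuts [21, 45]
  FykI (AATGGGGG, off=8): starts [50] → cuts [58]
  WciIII (GCGGA, off=0): starts [10] → cuts [10]
  VbrIX (CGACCCAC, off=7): starts [0, 24] → cuts [7, 31]

All cut coordinates (distinct, sorted): [7, 10, 21, 31, 45, 58]

Fragments:
  [0,7): 7 bp
  [7,10): 3 bp
  [10,21): 11 bp
  [21,31): 10 bp
  [31,45): 14 bp
  [45,58): 13 bp
  [58,62): 4 bp

[3,4,7,10,11,13,14]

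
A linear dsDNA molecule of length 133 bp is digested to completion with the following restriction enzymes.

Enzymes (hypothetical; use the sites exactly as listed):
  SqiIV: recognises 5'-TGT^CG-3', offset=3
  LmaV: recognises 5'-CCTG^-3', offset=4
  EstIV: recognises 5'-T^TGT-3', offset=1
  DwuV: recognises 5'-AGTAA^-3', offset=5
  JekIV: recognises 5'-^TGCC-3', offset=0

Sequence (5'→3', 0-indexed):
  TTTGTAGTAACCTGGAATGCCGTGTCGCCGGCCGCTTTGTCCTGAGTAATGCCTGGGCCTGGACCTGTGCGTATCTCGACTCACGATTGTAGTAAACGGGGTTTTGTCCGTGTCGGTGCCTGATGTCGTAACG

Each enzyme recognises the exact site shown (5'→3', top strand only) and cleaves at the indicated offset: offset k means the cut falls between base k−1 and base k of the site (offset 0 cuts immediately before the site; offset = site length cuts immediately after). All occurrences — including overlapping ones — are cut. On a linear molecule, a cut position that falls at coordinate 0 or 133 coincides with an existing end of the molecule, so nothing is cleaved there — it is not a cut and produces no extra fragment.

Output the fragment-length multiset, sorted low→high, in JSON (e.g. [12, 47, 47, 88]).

Scan for sites:
  SqiIV TGTCG/3: at [22, 110, 123] ⇒ [25, 113, 126]
  LmaV CCTG/4: at [10, 40, 51, 57, 63, 118] ⇒ [14, 44, 55, 61, 67, 122]
  EstIV TTGT/1: at [1, 36, 86, 103] ⇒ [2, 37, 87, 104]
  DwuV AGTAA/5: at [5, 44, 90] ⇒ [10, 49, 95]
  JekIV TGCC/0: at [17, 49, 116] ⇒ [17, 49, 116]

All cut coordinates (distinct, sorted): [2, 10, 14, 17, 25, 37, 44, 49, 55, 61, 67, 87, 95, 104, 113, 116, 122, 126]

Fragment lengths:
  [0,2): 2 bp
  [2,10): 8 bp
  [10,14): 4 bp
  [14,17): 3 bp
  [17,25): 8 bp
  [25,37): 12 bp
  [37,44): 7 bp
  [44,49): 5 bp
  [49,55): 6 bp
  [55,61): 6 bp
  [61,67): 6 bp
  [67,87): 20 bp
  [87,95): 8 bp
  [95,104): 9 bp
  [104,113): 9 bp
  [113,116): 3 bp
  [116,122): 6 bp
  [122,126): 4 bp
  [126,133): 7 bp

[2,3,3,4,4,5,6,6,6,6,7,7,8,8,8,9,9,12,20]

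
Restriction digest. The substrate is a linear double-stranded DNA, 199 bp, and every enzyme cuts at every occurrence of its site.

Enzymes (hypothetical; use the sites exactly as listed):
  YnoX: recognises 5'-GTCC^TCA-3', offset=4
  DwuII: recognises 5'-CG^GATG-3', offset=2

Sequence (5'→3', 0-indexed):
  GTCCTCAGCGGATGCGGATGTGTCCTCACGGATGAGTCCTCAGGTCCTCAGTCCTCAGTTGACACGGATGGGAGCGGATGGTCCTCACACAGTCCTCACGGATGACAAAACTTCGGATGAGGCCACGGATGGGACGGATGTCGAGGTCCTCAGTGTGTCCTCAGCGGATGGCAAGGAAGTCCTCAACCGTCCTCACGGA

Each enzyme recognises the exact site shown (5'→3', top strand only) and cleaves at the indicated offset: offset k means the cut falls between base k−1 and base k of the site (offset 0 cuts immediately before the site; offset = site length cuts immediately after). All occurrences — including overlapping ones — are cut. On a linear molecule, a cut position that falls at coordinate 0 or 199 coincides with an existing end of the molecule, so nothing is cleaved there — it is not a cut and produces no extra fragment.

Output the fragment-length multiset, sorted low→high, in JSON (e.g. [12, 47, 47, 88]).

[4,5,5,6,6,6,7,7,8,8,9,9,9,10,10,11,11,12,12,13,15,16]

Per-enzyme occurrences:
  YnoX (GTCCTCA, off=4): starts [0, 21, 35, 43, 50, 80, 91, 145, 156, 178, 188] → cuts [4, 25, 39, 47, 54, 84, 95, 149, 160, 182, 192]
  DwuII (CGGATG, off=2): starts [8, 14, 28, 64, 74, 98, 113, 125, 134, 164] → cuts [10, 16, 30, 66, 76, 100, 115, 127, 136, 166]

Pooled cuts: [4, 10, 16, 25, 30, 39, 47, 54, 66, 76, 84, 95, 100, 115, 127, 136, 149, 160, 166, 182, 192]

Fragments:
  [0,4): 4 bp
  [4,10): 6 bp
  [10,16): 6 bp
  [16,25): 9 bp
  [25,30): 5 bp
  [30,39): 9 bp
  [39,47): 8 bp
  [47,54): 7 bp
  [54,66): 12 bp
  [66,76): 10 bp
  [76,84): 8 bp
  [84,95): 11 bp
  [95,100): 5 bp
  [100,115): 15 bp
  [115,127): 12 bp
  [127,136): 9 bp
  [136,149): 13 bp
  [149,160): 11 bp
  [160,166): 6 bp
  [166,182): 16 bp
  [182,192): 10 bp
  [192,199): 7 bp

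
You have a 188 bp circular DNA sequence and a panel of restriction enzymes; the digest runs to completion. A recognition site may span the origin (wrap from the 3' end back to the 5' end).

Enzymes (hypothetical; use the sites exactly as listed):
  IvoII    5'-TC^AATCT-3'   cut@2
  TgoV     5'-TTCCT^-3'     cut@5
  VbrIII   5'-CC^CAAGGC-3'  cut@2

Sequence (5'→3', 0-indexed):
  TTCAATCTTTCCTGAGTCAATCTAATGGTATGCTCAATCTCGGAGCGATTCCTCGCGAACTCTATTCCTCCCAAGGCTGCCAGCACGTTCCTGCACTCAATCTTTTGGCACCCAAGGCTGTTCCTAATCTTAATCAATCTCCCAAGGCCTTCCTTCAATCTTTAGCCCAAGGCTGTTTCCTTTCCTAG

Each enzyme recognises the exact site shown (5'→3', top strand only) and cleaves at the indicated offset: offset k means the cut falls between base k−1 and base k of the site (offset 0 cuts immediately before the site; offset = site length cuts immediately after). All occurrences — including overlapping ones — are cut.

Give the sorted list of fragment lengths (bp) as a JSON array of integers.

Per-enzyme occurrences:
  IvoII TCAATCT/2: at [1, 16, 33, 96, 133, 154] ⇒ [3, 18, 35, 98, 135, 156]
  TgoV TTCCT/5: at [8, 48, 64, 87, 120, 149, 176, 181] ⇒ [13, 53, 69, 92, 125, 154, 181, 186]
  VbrIII CCCAAGGC/2: at [69, 110, 140, 165] ⇒ [71, 112, 142, 167]

Pooled cuts: [3, 13, 18, 35, 53, 69, 71, 92, 98, 112, 125, 135, 142, 154, 156, 167, 181, 186]

Fragments:
  3→13: 10 bp
  13→18: 5 bp
  18→35: 17 bp
  35→53: 18 bp
  53→69: 16 bp
  69→71: 2 bp
  71→92: 21 bp
  92→98: 6 bp
  98→112: 14 bp
  112→125: 13 bp
  125→135: 10 bp
  135→142: 7 bp
  142→154: 12 bp
  154→156: 2 bp
  156→167: 11 bp
  167→181: 14 bp
  181→186: 5 bp
  186→3 (wrap): 188-186+3 = 5 bp

[2,2,5,5,5,6,7,10,10,11,12,13,14,14,16,17,18,21]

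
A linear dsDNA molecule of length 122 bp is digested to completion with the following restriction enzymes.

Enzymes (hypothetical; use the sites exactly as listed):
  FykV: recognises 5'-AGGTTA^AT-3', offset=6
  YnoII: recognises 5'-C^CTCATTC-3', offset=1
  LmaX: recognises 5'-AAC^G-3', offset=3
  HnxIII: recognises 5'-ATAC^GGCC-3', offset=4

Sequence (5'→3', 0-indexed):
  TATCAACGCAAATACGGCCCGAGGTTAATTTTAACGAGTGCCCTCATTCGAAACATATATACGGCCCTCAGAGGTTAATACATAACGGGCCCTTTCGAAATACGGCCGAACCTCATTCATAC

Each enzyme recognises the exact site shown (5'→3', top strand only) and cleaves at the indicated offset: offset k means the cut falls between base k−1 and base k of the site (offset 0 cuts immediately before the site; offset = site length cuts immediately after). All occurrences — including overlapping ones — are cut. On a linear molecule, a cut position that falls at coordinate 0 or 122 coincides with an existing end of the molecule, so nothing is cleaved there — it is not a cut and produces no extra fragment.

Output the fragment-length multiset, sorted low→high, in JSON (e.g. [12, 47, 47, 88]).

Site scan:
  FykV (AGGTTAAT, off=6): starts [21, 71] → cuts [27, 77]
  YnoII (CCTCATTC, off=1): starts [41, 110] → cuts [42, 111]
  LmaX (AACG, off=3): starts [4, 32, 83] → cuts [7, 35, 86]
  HnxIII (ATACGGCC, off=4): starts [11, 58, 99] → cuts [15, 62, 103]

All cut coordinates (distinct, sorted): [7, 15, 27, 35, 42, 62, 77, 86, 103, 111]

Fragment lengths:
  [0,7): 7 bp
  [7,15): 8 bp
  [15,27): 12 bp
  [27,35): 8 bp
  [35,42): 7 bp
  [42,62): 20 bp
  [62,77): 15 bp
  [77,86): 9 bp
  [86,103): 17 bp
  [103,111): 8 bp
  [111,122): 11 bp

[7,7,8,8,8,9,11,12,15,17,20]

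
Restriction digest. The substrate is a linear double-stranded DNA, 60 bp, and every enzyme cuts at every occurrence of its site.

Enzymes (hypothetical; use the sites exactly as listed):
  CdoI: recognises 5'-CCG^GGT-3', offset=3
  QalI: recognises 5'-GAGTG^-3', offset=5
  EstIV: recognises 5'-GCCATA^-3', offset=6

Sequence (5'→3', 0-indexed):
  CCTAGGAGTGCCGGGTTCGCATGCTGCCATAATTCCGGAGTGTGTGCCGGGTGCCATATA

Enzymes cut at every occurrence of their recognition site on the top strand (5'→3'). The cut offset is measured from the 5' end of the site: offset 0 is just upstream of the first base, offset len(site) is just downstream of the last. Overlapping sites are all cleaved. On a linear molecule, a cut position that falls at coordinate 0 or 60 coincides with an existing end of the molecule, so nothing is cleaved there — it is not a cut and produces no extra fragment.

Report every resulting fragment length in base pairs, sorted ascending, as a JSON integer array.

[2,3,7,9,10,11,18]

Site scan:
  CdoI CCGGGT/3: at [10, 46] ⇒ [13, 49]
  QalI GAGTG/5: at [5, 37] ⇒ [10, 42]
  EstIV GCCATA/6: at [25, 52] ⇒ [31, 58]

Pooled cuts: [10, 13, 31, 42, 49, 58]

Fragments:
  [0,10): 10 bp
  [10,13): 3 bp
  [13,31): 18 bp
  [31,42): 11 bp
  [42,49): 7 bp
  [49,58): 9 bp
  [58,60): 2 bp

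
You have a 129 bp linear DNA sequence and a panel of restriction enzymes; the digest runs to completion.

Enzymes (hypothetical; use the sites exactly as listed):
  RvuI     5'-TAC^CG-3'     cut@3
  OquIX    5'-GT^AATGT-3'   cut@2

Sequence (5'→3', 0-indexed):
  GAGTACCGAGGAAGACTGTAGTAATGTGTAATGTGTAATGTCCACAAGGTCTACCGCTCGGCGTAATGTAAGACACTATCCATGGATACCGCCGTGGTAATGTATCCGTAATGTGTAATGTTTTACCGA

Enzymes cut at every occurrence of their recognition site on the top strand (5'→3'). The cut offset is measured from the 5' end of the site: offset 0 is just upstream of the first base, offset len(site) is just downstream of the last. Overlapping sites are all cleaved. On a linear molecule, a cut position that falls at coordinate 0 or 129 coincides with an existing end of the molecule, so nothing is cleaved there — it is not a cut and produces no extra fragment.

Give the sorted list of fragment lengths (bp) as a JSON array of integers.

[3,6,7,7,7,9,10,10,11,16,18,25]

Scan for sites:
  RvuI (TACCG, off=3): starts [3, 51, 86, 123] → cuts [6, 54, 89, 126]
  OquIX (GTAATGT, off=2): starts [20, 27, 34, 62, 96, 107, 114] → cuts [22, 29, 36, 64, 98, 109, 116]

Pooled cuts: [6, 22, 29, 36, 54, 64, 89, 98, 109, 116, 126]

Fragments:
  [0,6): 6 bp
  [6,22): 16 bp
  [22,29): 7 bp
  [29,36): 7 bp
  [36,54): 18 bp
  [54,64): 10 bp
  [64,89): 25 bp
  [89,98): 9 bp
  [98,109): 11 bp
  [109,116): 7 bp
  [116,126): 10 bp
  [126,129): 3 bp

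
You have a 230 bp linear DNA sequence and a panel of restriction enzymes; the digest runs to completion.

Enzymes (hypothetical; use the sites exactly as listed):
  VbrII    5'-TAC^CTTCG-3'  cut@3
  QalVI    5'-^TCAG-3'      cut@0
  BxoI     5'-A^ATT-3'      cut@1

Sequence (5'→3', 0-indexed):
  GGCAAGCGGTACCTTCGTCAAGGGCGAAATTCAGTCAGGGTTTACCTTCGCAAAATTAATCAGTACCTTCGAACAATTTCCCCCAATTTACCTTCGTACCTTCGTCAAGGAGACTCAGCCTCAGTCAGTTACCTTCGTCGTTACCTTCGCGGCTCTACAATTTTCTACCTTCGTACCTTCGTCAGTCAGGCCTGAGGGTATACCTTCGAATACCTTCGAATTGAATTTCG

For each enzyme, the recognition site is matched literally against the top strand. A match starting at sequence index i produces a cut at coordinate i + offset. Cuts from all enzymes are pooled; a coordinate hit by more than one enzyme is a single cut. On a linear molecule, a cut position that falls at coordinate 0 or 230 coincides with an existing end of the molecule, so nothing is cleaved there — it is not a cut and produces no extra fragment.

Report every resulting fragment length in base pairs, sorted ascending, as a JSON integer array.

[2,4,4,4,5,5,5,6,6,6,6,7,8,8,8,9,9,9,10,10,11,12,12,15,15,16,18]

Site scan:
  VbrII TACCTTCG/3: at [9, 42, 63, 88, 96, 129, 141, 165, 173, 200, 210] ⇒ [12, 45, 66, 91, 99, 132, 144, 168, 176, 203, 213]
  QalVI TCAG/0: at [30, 34, 59, 114, 120, 124, 181, 185] ⇒ [30, 34, 59, 114, 120, 124, 181, 185]
  BxoI AATT/1: at [27, 53, 74, 84, 158, 218, 223] ⇒ [28, 54, 75, 85, 159, 219, 224]

Pooled cuts: [12, 28, 30, 34, 45, 54, 59, 66, 75, 85, 91, 99, 114, 120, 124, 132, 144, 159, 168, 176, 181, 185, 203, 213, 219, 224]

Fragments:
  [0,12): 12 bp
  [12,28): 16 bp
  [28,30): 2 bp
  [30,34): 4 bp
  [34,45): 11 bp
  [45,54): 9 bp
  [54,59): 5 bp
  [59,66): 7 bp
  [66,75): 9 bp
  [75,85): 10 bp
  [85,91): 6 bp
  [91,99): 8 bp
  [99,114): 15 bp
  [114,120): 6 bp
  [120,124): 4 bp
  [124,132): 8 bp
  [132,144): 12 bp
  [144,159): 15 bp
  [159,168): 9 bp
  [168,176): 8 bp
  [176,181): 5 bp
  [181,185): 4 bp
  [185,203): 18 bp
  [203,213): 10 bp
  [213,219): 6 bp
  [219,224): 5 bp
  [224,230): 6 bp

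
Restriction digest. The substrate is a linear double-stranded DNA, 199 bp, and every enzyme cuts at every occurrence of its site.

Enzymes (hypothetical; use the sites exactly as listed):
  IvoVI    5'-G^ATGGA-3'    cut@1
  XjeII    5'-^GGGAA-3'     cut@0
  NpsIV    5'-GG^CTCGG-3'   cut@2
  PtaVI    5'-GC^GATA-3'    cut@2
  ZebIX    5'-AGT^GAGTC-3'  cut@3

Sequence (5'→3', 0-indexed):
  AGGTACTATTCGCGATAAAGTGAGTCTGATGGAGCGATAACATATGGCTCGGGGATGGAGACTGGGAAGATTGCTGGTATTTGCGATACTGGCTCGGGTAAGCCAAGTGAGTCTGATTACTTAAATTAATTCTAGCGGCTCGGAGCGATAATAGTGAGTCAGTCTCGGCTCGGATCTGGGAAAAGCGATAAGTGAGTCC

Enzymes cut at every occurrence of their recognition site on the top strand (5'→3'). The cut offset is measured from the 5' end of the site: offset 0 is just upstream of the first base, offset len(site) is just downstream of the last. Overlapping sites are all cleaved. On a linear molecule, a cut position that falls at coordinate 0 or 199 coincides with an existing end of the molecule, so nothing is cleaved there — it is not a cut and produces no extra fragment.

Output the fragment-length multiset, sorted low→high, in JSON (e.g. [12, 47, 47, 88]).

[6,7,7,7,7,8,8,8,9,9,9,9,12,13,13,16,21,30]

Site scan:
  IvoVI (GATGGA, off=1): starts [27, 53] → cuts [28, 54]
  XjeII (GGGAA, off=0): starts [63, 177] → cuts [63, 177]
  NpsIV (GGCTCGG, off=2): starts [45, 90, 136, 166] → cuts [47, 92, 138, 168]
  PtaVI (GCGATA, off=2): starts [11, 33, 82, 144, 184] → cuts [13, 35, 84, 146, 186]
  ZebIX (AGTGAGTC, off=3): starts [18, 105, 152, 190] → cuts [21, 108, 155, 193]

Pooled cuts: [13, 21, 28, 35, 47, 54, 63, 84, 92, 108, 138, 146, 155, 168, 177, 186, 193]

Fragment lengths:
  [0,13): 13 bp
  [13,21): 8 bp
  [21,28): 7 bp
  [28,35): 7 bp
  [35,47): 12 bp
  [47,54): 7 bp
  [54,63): 9 bp
  [63,84): 21 bp
  [84,92): 8 bp
  [92,108): 16 bp
  [108,138): 30 bp
  [138,146): 8 bp
  [146,155): 9 bp
  [155,168): 13 bp
  [168,177): 9 bp
  [177,186): 9 bp
  [186,193): 7 bp
  [193,199): 6 bp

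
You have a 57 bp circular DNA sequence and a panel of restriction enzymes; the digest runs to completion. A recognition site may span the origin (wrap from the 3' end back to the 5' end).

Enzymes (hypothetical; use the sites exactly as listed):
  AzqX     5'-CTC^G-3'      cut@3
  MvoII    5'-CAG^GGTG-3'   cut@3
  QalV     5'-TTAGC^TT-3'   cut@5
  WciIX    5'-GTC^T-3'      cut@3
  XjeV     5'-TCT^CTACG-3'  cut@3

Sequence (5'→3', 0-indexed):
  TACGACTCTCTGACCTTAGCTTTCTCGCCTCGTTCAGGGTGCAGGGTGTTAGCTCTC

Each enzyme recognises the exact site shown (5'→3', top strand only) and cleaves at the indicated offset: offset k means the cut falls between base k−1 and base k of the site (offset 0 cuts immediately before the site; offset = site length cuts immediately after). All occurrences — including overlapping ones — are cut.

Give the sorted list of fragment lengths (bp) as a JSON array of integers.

Scan for sites:
  AzqX (CTCG, off=3): starts [23, 28] → cuts [26, 31]
  MvoII (CAGGGTG, off=3): starts [34, 41] → cuts [37, 44]
  QalV (TTAGCTT, off=5): starts [15] → cuts [20]
  WciIX (GTCT, off=3): no sites
  XjeV (TCTCTACG, off=3): starts [53] → cuts [56]

All cut coordinates (distinct, sorted): [20, 26, 31, 37, 44, 56]

Fragments:
  20→26: 6 bp
  26→31: 5 bp
  31→37: 6 bp
  37→44: 7 bp
  44→56: 12 bp
  56→20 (wrap): 57-56+20 = 21 bp

[5,6,6,7,12,21]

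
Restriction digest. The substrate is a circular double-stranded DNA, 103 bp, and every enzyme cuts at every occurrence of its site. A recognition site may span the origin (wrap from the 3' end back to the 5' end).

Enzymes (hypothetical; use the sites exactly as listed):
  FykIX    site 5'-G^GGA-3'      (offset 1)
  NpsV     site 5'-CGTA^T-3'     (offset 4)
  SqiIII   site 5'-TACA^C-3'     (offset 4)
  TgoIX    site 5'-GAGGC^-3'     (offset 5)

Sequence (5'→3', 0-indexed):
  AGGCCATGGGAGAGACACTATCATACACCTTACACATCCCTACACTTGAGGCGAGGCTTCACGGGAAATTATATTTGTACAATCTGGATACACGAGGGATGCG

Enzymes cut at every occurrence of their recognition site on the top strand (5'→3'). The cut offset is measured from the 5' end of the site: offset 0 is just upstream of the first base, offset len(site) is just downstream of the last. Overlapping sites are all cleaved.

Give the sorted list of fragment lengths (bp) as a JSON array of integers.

[4,4,5,6,7,8,10,11,19,29]

Scan for sites:
  FykIX (GGGA, off=1): starts [7, 62, 95] → cuts [8, 63, 96]
  NpsV (CGTAT, off=4): no sites
  SqiIII (TACAC, off=4): starts [23, 30, 40, 88] → cuts [27, 34, 44, 92]
  TgoIX (GAGGC, off=5): starts [47, 52, 102] → cuts [4, 52, 57]

Pooled cuts: [4, 8, 27, 34, 44, 52, 57, 63, 92, 96]

Fragment lengths:
  4→8: 4 bp
  8→27: 19 bp
  27→34: 7 bp
  34→44: 10 bp
  44→52: 8 bp
  52→57: 5 bp
  57→63: 6 bp
  63→92: 29 bp
  92→96: 4 bp
  96→4 (wrap): 103-96+4 = 11 bp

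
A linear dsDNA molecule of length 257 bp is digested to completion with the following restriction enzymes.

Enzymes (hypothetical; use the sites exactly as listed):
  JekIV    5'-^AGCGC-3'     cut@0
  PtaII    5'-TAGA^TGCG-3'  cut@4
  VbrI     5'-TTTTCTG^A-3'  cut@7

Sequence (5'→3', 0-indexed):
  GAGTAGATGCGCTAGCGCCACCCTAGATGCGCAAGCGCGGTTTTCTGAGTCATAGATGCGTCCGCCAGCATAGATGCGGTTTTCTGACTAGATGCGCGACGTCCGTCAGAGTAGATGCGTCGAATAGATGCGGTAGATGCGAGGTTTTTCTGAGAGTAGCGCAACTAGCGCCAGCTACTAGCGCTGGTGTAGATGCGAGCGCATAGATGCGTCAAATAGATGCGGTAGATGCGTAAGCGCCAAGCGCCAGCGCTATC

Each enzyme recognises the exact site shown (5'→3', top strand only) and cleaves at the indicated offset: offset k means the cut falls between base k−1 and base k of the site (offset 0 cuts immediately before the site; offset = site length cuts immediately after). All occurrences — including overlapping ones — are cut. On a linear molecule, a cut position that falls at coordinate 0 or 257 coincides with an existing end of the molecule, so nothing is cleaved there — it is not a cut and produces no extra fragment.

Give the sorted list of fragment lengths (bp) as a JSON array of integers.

[4,5,6,6,6,6,6,7,7,9,9,9,9,9,10,12,13,13,13,14,14,14,15,18,23]

Per-enzyme occurrences:
  JekIV AGCGC/0: at [13, 33, 157, 166, 179, 197, 235, 242, 248] ⇒ [13, 33, 157, 166, 179, 197, 235, 242, 248]
  PtaII TAGATGCG/4: at [3, 23, 52, 70, 88, 111, 124, 133, 189, 203, 216, 225] ⇒ [7, 27, 56, 74, 92, 115, 128, 137, 193, 207, 220, 229]
  VbrI TTTTCTGA/7: at [40, 79, 145] ⇒ [47, 86, 152]

All cut coordinates (distinct, sorted): [7, 13, 27, 33, 47, 56, 74, 86, 92, 115, 128, 137, 152, 157, 166, 179, 193, 197, 207, 220, 229, 235, 242, 248]

Fragment lengths:
  [0,7): 7 bp
  [7,13): 6 bp
  [13,27): 14 bp
  [27,33): 6 bp
  [33,47): 14 bp
  [47,56): 9 bp
  [56,74): 18 bp
  [74,86): 12 bp
  [86,92): 6 bp
  [92,115): 23 bp
  [115,128): 13 bp
  [128,137): 9 bp
  [137,152): 15 bp
  [152,157): 5 bp
  [157,166): 9 bp
  [166,179): 13 bp
  [179,193): 14 bp
  [193,197): 4 bp
  [197,207): 10 bp
  [207,220): 13 bp
  [220,229): 9 bp
  [229,235): 6 bp
  [235,242): 7 bp
  [242,248): 6 bp
  [248,257): 9 bp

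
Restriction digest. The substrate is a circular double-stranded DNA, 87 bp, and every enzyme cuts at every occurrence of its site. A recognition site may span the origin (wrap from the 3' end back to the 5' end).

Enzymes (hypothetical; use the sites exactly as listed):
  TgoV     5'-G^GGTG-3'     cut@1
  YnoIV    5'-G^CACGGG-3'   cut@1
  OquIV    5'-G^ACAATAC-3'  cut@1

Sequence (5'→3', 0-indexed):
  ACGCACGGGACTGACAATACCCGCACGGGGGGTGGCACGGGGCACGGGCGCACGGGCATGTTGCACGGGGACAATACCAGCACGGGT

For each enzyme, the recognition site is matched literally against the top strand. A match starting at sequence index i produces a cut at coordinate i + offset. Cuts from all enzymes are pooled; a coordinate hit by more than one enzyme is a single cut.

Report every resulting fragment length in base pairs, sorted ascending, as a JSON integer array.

[5,7,7,7,8,10,10,10,10,13]

Site scan:
  TgoV (GGGTG, off=1): starts [29] → cuts [30]
  YnoIV (GCACGGG, off=1): starts [2, 22, 34, 41, 49, 62, 79] → cuts [3, 23, 35, 42, 50, 63, 80]
  OquIV (GACAATAC, off=1): starts [12, 69] → cuts [13, 70]

Pooled cuts: [3, 13, 23, 30, 35, 42, 50, 63, 70, 80]

Fragment lengths:
  3→13: 10 bp
  13→23: 10 bp
  23→30: 7 bp
  30→35: 5 bp
  35→42: 7 bp
  42→50: 8 bp
  50→63: 13 bp
  63→70: 7 bp
  70→80: 10 bp
  80→3 (wrap): 87-80+3 = 10 bp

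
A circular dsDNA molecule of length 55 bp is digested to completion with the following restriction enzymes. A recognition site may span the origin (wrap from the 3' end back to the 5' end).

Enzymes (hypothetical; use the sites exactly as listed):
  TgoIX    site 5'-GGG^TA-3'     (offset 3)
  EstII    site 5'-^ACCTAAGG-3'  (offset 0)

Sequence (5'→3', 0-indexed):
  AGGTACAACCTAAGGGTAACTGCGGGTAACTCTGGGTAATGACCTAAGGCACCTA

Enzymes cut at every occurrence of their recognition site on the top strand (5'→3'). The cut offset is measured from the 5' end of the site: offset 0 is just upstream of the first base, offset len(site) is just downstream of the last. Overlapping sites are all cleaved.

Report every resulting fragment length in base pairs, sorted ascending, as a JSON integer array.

[5,9,9,10,10,12]

Scan for sites:
  TgoIX GGGTA/3: at [13, 23, 33] ⇒ [16, 26, 36]
  EstII ACCTAAGG/0: at [7, 41, 50] ⇒ [7, 41, 50]

All cut coordinates (distinct, sorted): [7, 16, 26, 36, 41, 50]

Fragment lengths:
  7→16: 9 bp
  16→26: 10 bp
  26→36: 10 bp
  36→41: 5 bp
  41→50: 9 bp
  50→7 (wrap): 55-50+7 = 12 bp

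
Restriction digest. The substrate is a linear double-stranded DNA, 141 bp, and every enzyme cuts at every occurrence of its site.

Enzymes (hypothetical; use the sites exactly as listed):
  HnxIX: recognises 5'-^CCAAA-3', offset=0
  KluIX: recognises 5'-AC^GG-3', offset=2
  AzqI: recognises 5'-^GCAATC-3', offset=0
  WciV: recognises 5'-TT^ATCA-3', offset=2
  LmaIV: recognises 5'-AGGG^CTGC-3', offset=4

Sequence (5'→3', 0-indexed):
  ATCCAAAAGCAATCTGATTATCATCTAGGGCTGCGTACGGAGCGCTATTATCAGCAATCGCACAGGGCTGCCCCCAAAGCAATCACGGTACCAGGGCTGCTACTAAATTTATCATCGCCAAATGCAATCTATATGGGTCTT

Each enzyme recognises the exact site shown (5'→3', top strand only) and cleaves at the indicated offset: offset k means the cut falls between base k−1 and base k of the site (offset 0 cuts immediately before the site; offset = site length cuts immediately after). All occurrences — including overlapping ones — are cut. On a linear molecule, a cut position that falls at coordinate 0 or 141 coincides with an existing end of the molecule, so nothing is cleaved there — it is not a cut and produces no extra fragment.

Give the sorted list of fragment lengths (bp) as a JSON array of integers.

Per-enzyme occurrences:
  HnxIX CCAAA/0: at [2, 73, 117] ⇒ [2, 73, 117]
  KluIX ACGG/2: at [36, 84] ⇒ [38, 86]
  AzqI GCAATC/0: at [8, 53, 78, 123] ⇒ [8, 53, 78, 123]
  WciV TTATCA/2: at [17, 47, 108] ⇒ [19, 49, 110]
  LmaIV AGGGCTGC/4: at [26, 63, 92] ⇒ [30, 67, 96]

Pooled cuts: [2, 8, 19, 30, 38, 49, 53, 67, 73, 78, 86, 96, 110, 117, 123]

Fragment lengths:
  [0,2): 2 bp
  [2,8): 6 bp
  [8,19): 11 bp
  [19,30): 11 bp
  [30,38): 8 bp
  [38,49): 11 bp
  [49,53): 4 bp
  [53,67): 14 bp
  [67,73): 6 bp
  [73,78): 5 bp
  [78,86): 8 bp
  [86,96): 10 bp
  [96,110): 14 bp
  [110,117): 7 bp
  [117,123): 6 bp
  [123,141): 18 bp

[2,4,5,6,6,6,7,8,8,10,11,11,11,14,14,18]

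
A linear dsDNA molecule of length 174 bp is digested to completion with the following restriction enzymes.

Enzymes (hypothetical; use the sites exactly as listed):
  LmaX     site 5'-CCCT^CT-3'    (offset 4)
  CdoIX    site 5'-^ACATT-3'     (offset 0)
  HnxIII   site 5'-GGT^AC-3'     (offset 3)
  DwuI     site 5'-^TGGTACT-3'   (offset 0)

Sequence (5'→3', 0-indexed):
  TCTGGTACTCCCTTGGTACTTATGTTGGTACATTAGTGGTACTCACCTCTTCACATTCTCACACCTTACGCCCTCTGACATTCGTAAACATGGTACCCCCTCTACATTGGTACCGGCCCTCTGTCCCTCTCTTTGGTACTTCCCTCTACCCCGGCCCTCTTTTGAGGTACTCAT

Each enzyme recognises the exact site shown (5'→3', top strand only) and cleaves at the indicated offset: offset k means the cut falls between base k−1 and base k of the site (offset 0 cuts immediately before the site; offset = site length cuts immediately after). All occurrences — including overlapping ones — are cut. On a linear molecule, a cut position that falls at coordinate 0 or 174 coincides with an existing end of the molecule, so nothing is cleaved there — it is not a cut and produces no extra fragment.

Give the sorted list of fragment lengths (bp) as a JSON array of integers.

[2,2,3,4,4,4,4,5,6,7,7,7,8,8,8,9,10,12,12,13,17,22]

Site scan:
  LmaX CCCTCT/4: at [70, 97, 116, 124, 141, 154] ⇒ [74, 101, 120, 128, 145, 158]
  CdoIX ACATT/0: at [29, 52, 77, 103] ⇒ [29, 52, 77, 103]
  HnxIII GGTAC/3: at [3, 14, 26, 37, 91, 108, 134, 165] ⇒ [6, 17, 29, 40, 94, 111, 137, 168]
  DwuI TGGTACT/0: at [2, 13, 36, 133] ⇒ [2, 13, 36, 133]

All cut coordinates (distinct, sorted): [2, 6, 13, 17, 29, 36, 40, 52, 74, 77, 94, 101, 103, 111, 120, 128, 133, 137, 145, 158, 168]

Fragment lengths:
  [0,2): 2 bp
  [2,6): 4 bp
  [6,13): 7 bp
  [13,17): 4 bp
  [17,29): 12 bp
  [29,36): 7 bp
  [36,40): 4 bp
  [40,52): 12 bp
  [52,74): 22 bp
  [74,77): 3 bp
  [77,94): 17 bp
  [94,101): 7 bp
  [101,103): 2 bp
  [103,111): 8 bp
  [111,120): 9 bp
  [120,128): 8 bp
  [128,133): 5 bp
  [133,137): 4 bp
  [137,145): 8 bp
  [145,158): 13 bp
  [158,168): 10 bp
  [168,174): 6 bp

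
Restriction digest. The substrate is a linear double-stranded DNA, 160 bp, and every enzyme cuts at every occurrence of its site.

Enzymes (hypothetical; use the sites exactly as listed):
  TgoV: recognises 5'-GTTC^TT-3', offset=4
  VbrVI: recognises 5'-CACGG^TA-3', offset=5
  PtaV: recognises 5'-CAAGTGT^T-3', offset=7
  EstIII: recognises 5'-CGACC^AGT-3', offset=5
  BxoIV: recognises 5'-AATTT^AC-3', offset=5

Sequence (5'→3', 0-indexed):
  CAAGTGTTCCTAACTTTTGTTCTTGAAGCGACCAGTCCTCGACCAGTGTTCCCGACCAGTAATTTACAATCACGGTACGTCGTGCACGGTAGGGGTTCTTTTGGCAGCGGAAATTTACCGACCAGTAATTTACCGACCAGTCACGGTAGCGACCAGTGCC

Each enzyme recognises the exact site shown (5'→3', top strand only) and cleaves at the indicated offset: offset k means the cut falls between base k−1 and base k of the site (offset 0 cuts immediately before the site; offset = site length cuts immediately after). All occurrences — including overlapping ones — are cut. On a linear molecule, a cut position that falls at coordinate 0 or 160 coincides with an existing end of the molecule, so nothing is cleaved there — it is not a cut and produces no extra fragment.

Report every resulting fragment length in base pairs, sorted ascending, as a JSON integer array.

Scan for sites:
  TgoV GTTCTT/4: at [18, 94] ⇒ [22, 98]
  VbrVI CACGGTA/5: at [70, 84, 141] ⇒ [75, 89, 146]
  PtaV CAAGTGTT/7: at [0] ⇒ [7]
  EstIII CGACCAGT/5: at [28, 39, 52, 118, 133, 149] ⇒ [33, 44, 57, 123, 138, 154]
  BxoIV AATTTAC/5: at [60, 111, 126] ⇒ [65, 116, 131]

Pooled cuts: [7, 22, 33, 44, 57, 65, 75, 89, 98, 116, 123, 131, 138, 146, 154]

Fragments:
  [0,7): 7 bp
  [7,22): 15 bp
  [22,33): 11 bp
  [33,44): 11 bp
  [44,57): 13 bp
  [57,65): 8 bp
  [65,75): 10 bp
  [75,89): 14 bp
  [89,98): 9 bp
  [98,116): 18 bp
  [116,123): 7 bp
  [123,131): 8 bp
  [131,138): 7 bp
  [138,146): 8 bp
  [146,154): 8 bp
  [154,160): 6 bp

[6,7,7,7,8,8,8,8,9,10,11,11,13,14,15,18]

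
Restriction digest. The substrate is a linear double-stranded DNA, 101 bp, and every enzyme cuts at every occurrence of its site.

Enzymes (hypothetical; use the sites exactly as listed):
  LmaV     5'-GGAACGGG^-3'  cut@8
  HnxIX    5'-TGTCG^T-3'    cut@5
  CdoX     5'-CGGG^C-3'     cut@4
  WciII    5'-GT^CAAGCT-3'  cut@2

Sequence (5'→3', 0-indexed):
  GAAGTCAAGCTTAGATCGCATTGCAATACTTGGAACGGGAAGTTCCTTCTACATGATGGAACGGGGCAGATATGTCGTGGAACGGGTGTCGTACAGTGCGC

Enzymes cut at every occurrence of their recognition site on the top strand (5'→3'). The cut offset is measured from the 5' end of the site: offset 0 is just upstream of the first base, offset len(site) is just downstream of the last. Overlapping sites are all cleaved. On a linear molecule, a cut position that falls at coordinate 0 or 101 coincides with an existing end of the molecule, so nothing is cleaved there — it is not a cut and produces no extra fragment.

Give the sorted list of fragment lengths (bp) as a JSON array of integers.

[5,5,9,10,12,26,34]

Scan for sites:
  LmaV (GGAACGGG, off=8): starts [31, 57, 78] → cuts [39, 65, 86]
  HnxIX (TGTCGT, off=5): starts [72, 86] → cuts [77, 91]
  CdoX (CGGGC, off=4): no sites
  WciII (GTCAAGCT, off=2): starts [3] → cuts [5]

Pooled cuts: [5, 39, 65, 77, 86, 91]

Fragment lengths:
  [0,5): 5 bp
  [5,39): 34 bp
  [39,65): 26 bp
  [65,77): 12 bp
  [77,86): 9 bp
  [86,91): 5 bp
  [91,101): 10 bp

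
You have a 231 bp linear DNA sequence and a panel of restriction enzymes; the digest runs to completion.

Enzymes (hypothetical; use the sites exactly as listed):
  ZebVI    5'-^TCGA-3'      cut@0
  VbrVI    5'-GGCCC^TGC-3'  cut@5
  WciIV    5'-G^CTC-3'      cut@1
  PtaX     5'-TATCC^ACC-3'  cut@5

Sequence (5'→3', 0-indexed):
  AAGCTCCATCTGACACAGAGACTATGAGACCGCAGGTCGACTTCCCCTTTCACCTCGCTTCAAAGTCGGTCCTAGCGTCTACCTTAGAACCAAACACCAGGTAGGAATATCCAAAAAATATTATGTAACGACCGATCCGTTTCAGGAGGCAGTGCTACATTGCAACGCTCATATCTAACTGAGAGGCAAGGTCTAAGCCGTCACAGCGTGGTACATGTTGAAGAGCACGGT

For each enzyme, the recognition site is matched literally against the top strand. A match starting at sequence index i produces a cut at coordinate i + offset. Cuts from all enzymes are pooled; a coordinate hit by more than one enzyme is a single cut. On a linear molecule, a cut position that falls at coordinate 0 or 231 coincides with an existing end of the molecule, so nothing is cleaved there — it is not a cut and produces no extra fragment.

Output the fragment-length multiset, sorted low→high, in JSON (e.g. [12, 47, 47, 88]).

Scan for sites:
  ZebVI TCGA/0: at [36] ⇒ [36]
  VbrVI (GGCCCTGC, off=5): no sites
  WciIV GCTC/1: at [2, 166] ⇒ [3, 167]
  PtaX (TATCCACC, off=5): no sites

Pooled cuts: [3, 36, 167]

Fragment lengths:
  [0,3): 3 bp
  [3,36): 33 bp
  [36,167): 131 bp
  [167,231): 64 bp

[3,33,64,131]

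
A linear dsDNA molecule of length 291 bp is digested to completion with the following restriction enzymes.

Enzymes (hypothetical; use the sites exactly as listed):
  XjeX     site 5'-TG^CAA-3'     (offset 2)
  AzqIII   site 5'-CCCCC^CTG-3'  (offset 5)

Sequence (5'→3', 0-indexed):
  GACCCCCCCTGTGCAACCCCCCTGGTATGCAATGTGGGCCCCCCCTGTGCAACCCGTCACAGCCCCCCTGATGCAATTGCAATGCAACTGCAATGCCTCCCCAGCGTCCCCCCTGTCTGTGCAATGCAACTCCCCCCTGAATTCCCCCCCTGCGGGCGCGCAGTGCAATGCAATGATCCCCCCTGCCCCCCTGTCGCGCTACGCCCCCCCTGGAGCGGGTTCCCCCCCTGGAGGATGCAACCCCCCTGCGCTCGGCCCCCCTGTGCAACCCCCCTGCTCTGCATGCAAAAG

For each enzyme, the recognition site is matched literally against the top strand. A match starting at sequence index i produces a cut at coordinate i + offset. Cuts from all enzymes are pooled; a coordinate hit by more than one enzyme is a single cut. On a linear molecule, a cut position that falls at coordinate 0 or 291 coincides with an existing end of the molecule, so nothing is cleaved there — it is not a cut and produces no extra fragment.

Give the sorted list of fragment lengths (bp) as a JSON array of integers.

[5,5,5,5,5,5,6,6,6,6,8,8,8,8,8,8,9,10,10,12,12,13,15,15,16,18,18,19,22]

Site scan:
  XjeX TGCAA/2: at [11, 27, 47, 71, 77, 82, 88, 119, 124, 163, 168, 235, 263, 283] ⇒ [13, 29, 49, 73, 79, 84, 90, 121, 126, 165, 170, 237, 265, 285]
  AzqIII CCCCCCTG/5: at [3, 16, 39, 62, 107, 131, 144, 177, 185, 204, 222, 240, 255, 268] ⇒ [8, 21, 44, 67, 112, 136, 149, 182, 190, 209, 227, 245, 260, 273]

All cut coordinates (distinct, sorted): [8, 13, 21, 29, 44, 49, 67, 73, 79, 84, 90, 112, 121, 126, 136, 149, 165, 170, 182, 190, 209, 227, 237, 245, 260, 265, 273, 285]

Fragment lengths:
  [0,8): 8 bp
  [8,13): 5 bp
  [13,21): 8 bp
  [21,29): 8 bp
  [29,44): 15 bp
  [44,49): 5 bp
  [49,67): 18 bp
  [67,73): 6 bp
  [73,79): 6 bp
  [79,84): 5 bp
  [84,90): 6 bp
  [90,112): 22 bp
  [112,121): 9 bp
  [121,126): 5 bp
  [126,136): 10 bp
  [136,149): 13 bp
  [149,165): 16 bp
  [165,170): 5 bp
  [170,182): 12 bp
  [182,190): 8 bp
  [190,209): 19 bp
  [209,227): 18 bp
  [227,237): 10 bp
  [237,245): 8 bp
  [245,260): 15 bp
  [260,265): 5 bp
  [265,273): 8 bp
  [273,285): 12 bp
  [285,291): 6 bp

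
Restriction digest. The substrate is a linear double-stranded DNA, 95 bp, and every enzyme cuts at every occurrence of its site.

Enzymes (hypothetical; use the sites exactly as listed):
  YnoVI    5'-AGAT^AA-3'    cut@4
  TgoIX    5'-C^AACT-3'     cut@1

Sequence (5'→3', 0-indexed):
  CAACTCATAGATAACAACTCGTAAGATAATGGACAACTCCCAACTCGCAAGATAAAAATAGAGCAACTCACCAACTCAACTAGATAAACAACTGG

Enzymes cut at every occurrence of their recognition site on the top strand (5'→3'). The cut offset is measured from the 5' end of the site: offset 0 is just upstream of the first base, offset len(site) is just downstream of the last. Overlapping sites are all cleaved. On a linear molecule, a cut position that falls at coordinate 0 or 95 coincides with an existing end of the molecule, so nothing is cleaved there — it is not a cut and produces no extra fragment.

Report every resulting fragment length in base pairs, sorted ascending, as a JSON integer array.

[1,3,4,5,6,7,7,8,8,11,11,12,12]

Site scan:
  YnoVI AGATAA/4: at [8, 23, 49, 81] ⇒ [12, 27, 53, 85]
  TgoIX CAACT/1: at [0, 14, 33, 40, 63, 71, 76, 88] ⇒ [1, 15, 34, 41, 64, 72, 77, 89]

Pooled cuts: [1, 12, 15, 27, 34, 41, 53, 64, 72, 77, 85, 89]

Fragments:
  [0,1): 1 bp
  [1,12): 11 bp
  [12,15): 3 bp
  [15,27): 12 bp
  [27,34): 7 bp
  [34,41): 7 bp
  [41,53): 12 bp
  [53,64): 11 bp
  [64,72): 8 bp
  [72,77): 5 bp
  [77,85): 8 bp
  [85,89): 4 bp
  [89,95): 6 bp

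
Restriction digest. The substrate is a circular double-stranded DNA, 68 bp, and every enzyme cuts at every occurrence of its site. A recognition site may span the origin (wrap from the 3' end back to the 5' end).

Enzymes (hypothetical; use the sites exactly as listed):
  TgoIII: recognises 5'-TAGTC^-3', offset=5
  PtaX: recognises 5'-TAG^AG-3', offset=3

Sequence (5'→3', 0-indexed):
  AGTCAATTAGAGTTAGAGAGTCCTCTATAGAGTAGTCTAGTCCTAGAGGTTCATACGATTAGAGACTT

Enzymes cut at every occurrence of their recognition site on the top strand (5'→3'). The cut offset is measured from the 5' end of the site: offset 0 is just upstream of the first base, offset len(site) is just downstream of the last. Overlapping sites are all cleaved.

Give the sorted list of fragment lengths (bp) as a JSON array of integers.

[4,5,6,6,7,10,14,16]

Site scan:
  TgoIII (TAGTC, off=5): starts [32, 37, 67] → cuts [4, 37, 42]
  PtaX (TAGAG, off=3): starts [7, 13, 27, 43, 59] → cuts [10, 16, 30, 46, 62]

Pooled cuts: [4, 10, 16, 30, 37, 42, 46, 62]

Fragments:
  4→10: 6 bp
  10→16: 6 bp
  16→30: 14 bp
  30→37: 7 bp
  37→42: 5 bp
  42→46: 4 bp
  46→62: 16 bp
  62→4 (wrap): 68-62+4 = 10 bp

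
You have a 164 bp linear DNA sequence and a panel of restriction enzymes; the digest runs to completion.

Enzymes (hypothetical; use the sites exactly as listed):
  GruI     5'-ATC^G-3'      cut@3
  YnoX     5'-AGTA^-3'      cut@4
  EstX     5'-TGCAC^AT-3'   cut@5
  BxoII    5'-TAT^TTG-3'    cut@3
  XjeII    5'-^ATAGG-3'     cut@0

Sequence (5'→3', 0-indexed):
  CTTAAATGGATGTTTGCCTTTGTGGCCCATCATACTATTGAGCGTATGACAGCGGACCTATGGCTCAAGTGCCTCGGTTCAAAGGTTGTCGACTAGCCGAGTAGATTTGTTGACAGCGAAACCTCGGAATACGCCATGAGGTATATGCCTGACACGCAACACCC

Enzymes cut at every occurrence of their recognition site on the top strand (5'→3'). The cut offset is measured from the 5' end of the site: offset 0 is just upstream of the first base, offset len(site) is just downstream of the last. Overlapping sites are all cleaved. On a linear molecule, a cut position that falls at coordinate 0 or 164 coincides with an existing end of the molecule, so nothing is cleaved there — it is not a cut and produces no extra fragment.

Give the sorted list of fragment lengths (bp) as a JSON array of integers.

Scan for sites:
  GruI (ATCG, off=3): no sites
  YnoX AGTA/4: at [99] ⇒ [103]
  EstX (TGCACAT, off=5): no sites
  BxoII (TATTTG, off=3): no sites
  XjeII (ATAGG, off=0): no sites

All cut coordinates (distinct, sorted): [103]

Fragments:
  [0,103): 103 bp
  [103,164): 61 bp

[61,103]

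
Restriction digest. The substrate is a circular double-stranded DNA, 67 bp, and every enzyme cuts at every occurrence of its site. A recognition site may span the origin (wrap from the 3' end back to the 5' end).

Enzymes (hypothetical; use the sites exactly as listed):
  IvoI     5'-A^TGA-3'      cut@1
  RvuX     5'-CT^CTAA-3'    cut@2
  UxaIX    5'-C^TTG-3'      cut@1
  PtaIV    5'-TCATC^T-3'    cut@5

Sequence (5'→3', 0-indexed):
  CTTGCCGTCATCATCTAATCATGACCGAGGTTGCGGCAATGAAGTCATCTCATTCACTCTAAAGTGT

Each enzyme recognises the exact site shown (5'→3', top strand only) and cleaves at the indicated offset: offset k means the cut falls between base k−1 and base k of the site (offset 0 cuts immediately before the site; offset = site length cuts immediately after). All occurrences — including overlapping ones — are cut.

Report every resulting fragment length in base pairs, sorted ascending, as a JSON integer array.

Per-enzyme occurrences:
  IvoI (ATGA, off=1): starts [20, 38] → cuts [21, 39]
  RvuX (CTCTAA, off=2): starts [56] → cuts [58]
  UxaIX (CTTG, off=1): starts [0] → cuts [1]
  PtaIV (TCATCT, off=5): starts [10, 44] → cuts [15, 49]

Pooled cuts: [1, 15, 21, 39, 49, 58]

Fragment lengths:
  1→15: 14 bp
  15→21: 6 bp
  21→39: 18 bp
  39→49: 10 bp
  49→58: 9 bp
  58→1 (wrap): 67-58+1 = 10 bp

[6,9,10,10,14,18]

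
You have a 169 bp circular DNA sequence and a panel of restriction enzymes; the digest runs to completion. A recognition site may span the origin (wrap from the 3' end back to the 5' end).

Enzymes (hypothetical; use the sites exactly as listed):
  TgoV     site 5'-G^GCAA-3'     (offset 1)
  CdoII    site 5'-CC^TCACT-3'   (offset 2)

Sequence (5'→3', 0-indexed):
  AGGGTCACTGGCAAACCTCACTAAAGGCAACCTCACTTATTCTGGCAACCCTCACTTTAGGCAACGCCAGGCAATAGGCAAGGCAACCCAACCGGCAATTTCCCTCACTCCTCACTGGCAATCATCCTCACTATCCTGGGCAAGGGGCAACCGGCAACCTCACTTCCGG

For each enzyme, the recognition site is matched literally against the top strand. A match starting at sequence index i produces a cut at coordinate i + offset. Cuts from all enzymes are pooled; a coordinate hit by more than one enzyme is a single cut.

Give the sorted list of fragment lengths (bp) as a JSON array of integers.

Site scan:
  TgoV (GGCAA, off=1): starts [9, 25, 43, 59, 69, 76, 81, 93, 116, 138, 145, 152] → cuts [10, 26, 44, 60, 70, 77, 82, 94, 117, 139, 146, 153]
  CdoII (CCTCACT, off=2): starts [15, 30, 49, 102, 109, 125, 157] → cuts [17, 32, 51, 104, 111, 127, 159]

Pooled cuts: [10, 17, 26, 32, 44, 51, 60, 70, 77, 82, 94, 104, 111, 117, 127, 139, 146, 153, 159]

Fragments:
  10→17: 7 bp
  17→26: 9 bp
  26→32: 6 bp
  32→44: 12 bp
  44→51: 7 bp
  51→60: 9 bp
  60→70: 10 bp
  70→77: 7 bp
  77→82: 5 bp
  82→94: 12 bp
  94→104: 10 bp
  104→111: 7 bp
  111→117: 6 bp
  117→127: 10 bp
  127→139: 12 bp
  139→146: 7 bp
  146→153: 7 bp
  153→159: 6 bp
  159→10 (wrap): 169-159+10 = 20 bp

[5,6,6,6,7,7,7,7,7,7,9,9,10,10,10,12,12,12,20]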